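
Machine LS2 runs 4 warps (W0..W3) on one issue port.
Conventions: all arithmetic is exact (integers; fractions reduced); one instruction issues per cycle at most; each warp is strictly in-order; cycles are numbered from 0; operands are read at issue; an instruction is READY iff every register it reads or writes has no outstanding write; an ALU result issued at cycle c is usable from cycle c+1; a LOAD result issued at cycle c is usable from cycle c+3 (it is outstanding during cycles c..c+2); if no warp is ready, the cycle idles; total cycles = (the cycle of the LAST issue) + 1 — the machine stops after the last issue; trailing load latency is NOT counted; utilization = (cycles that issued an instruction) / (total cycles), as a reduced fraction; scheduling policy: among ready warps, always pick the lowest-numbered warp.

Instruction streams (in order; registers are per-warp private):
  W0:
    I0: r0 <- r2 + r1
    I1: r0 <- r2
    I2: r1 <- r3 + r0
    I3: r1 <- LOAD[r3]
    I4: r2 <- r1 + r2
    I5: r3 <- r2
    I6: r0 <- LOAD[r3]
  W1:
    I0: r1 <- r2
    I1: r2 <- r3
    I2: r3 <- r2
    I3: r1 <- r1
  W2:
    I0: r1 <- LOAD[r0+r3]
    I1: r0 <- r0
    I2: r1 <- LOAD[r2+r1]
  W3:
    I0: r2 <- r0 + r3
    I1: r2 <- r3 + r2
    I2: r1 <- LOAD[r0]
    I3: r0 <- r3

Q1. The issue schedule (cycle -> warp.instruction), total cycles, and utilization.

cycle 0: W0.I0
cycle 1: W0.I1
cycle 2: W0.I2
cycle 3: W0.I3
cycle 4: W1.I0
cycle 5: W1.I1
cycle 6: W0.I4
cycle 7: W0.I5
cycle 8: W0.I6
cycle 9: W1.I2
cycle 10: W1.I3
cycle 11: W2.I0
cycle 12: W2.I1
cycle 13: W3.I0
cycle 14: W2.I2
cycle 15: W3.I1
cycle 16: W3.I2
cycle 17: W3.I3

Answer: 18 cycles, utilization 1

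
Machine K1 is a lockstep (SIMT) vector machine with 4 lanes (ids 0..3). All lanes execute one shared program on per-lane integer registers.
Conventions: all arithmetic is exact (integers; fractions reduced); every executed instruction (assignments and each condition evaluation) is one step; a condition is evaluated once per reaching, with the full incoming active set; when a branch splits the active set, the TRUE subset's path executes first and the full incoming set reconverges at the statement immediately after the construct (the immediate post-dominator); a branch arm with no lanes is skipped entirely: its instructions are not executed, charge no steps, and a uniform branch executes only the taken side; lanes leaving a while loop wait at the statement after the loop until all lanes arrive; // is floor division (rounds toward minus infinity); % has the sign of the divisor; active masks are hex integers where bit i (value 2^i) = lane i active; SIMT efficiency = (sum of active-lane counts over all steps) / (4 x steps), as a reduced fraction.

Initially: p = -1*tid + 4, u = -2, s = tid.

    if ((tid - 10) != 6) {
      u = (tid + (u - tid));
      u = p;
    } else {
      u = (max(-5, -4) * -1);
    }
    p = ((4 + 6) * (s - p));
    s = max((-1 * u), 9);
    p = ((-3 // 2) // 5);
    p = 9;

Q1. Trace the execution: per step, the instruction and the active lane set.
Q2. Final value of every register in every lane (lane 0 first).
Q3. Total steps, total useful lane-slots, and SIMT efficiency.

step 0: eval ((tid - 10) != 6)       0xf
step 1: u <- (tid + (u - tid))       0xf
step 2: u <- p                       0xf
step 3: p <- ((4 + 6) * (s - p))     0xf
step 4: s <- max((-1 * u), 9)        0xf
step 5: p <- ((-3 // 2) // 5)        0xf
step 6: p <- 9                       0xf

Answer: 7 steps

p: 9,9,9,9
u: 4,3,2,1
s: 9,9,9,9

steps = 7; useful = 28; efficiency = 28/28 = 1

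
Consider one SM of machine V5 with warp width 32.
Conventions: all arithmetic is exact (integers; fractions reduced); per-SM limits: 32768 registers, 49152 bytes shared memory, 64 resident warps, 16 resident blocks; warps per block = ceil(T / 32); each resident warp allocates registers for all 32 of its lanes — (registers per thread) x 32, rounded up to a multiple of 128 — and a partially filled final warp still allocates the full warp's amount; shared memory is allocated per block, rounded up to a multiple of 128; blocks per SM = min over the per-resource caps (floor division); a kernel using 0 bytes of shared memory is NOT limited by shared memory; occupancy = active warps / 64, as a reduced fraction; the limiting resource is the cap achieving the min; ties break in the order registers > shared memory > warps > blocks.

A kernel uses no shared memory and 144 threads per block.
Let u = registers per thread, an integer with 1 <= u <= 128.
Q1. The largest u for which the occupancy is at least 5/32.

Answer: u = 100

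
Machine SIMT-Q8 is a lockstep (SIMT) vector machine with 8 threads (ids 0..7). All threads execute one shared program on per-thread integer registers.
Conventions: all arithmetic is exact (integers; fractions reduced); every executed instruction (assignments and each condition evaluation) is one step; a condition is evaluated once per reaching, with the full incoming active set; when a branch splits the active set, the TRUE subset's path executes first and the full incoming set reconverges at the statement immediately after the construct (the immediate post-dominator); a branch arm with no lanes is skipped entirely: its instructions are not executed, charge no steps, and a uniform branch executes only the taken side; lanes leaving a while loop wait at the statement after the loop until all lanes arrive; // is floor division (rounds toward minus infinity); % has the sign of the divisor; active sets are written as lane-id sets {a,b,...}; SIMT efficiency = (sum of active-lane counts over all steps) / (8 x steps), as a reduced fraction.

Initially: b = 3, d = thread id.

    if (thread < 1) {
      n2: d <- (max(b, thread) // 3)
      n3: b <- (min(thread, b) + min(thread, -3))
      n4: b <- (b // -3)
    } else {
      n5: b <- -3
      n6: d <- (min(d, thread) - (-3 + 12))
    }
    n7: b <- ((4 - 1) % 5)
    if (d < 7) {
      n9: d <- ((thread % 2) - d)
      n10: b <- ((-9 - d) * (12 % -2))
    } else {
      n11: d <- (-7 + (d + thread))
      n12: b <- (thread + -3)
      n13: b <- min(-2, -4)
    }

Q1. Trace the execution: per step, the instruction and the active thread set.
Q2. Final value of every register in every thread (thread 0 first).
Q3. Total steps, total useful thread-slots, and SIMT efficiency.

step 0: eval (thread < 1)            {0,1,2,3,4,5,6,7}
step 1: d <- (max(b, thread) // 3)   {0}
step 2: b <- (min(thread, b) + min(thread, -3)) {0}
step 3: b <- (b // -3)               {0}
step 4: b <- -3                      {1,2,3,4,5,6,7}
step 5: d <- (min(d, thread) - (-3 + 12)) {1,2,3,4,5,6,7}
step 6: b <- ((4 - 1) % 5)           {0,1,2,3,4,5,6,7}
step 7: eval (d < 7)                 {0,1,2,3,4,5,6,7}
step 8: d <- ((thread % 2) - d)      {0,1,2,3,4,5,6,7}
step 9: b <- ((-9 - d) * (12 % -2))  {0,1,2,3,4,5,6,7}

Answer: 10 steps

b: 0,0,0,0,0,0,0,0
d: -1,9,7,7,5,5,3,3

steps = 10; useful = 57; efficiency = 57/80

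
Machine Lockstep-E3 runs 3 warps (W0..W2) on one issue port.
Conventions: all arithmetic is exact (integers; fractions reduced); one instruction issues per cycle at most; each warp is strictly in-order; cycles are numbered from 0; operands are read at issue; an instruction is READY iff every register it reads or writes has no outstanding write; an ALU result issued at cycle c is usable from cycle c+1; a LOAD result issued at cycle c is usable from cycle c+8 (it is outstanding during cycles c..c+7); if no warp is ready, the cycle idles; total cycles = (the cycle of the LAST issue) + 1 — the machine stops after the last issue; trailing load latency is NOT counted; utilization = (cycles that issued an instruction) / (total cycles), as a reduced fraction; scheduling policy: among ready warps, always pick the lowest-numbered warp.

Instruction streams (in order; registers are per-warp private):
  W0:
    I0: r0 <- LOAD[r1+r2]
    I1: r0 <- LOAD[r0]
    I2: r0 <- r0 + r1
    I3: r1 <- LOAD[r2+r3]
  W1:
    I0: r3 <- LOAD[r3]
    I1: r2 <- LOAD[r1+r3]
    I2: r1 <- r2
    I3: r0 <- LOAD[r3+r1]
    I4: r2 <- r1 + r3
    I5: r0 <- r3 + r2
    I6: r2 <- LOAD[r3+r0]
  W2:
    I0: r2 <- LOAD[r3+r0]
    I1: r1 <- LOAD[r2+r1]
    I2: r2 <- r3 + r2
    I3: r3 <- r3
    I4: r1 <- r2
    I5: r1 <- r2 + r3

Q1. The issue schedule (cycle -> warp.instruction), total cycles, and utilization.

cycle 0: W0.I0
cycle 1: W1.I0
cycle 2: W2.I0
cycle 3: idle
cycle 4: idle
cycle 5: idle
cycle 6: idle
cycle 7: idle
cycle 8: W0.I1
cycle 9: W1.I1
cycle 10: W2.I1
cycle 11: W2.I2
cycle 12: W2.I3
cycle 13: idle
cycle 14: idle
cycle 15: idle
cycle 16: W0.I2
cycle 17: W0.I3
cycle 18: W1.I2
cycle 19: W1.I3
cycle 20: W1.I4
cycle 21: W2.I4
cycle 22: W2.I5
cycle 23: idle
cycle 24: idle
cycle 25: idle
cycle 26: idle
cycle 27: W1.I5
cycle 28: W1.I6

Answer: 29 cycles, utilization 17/29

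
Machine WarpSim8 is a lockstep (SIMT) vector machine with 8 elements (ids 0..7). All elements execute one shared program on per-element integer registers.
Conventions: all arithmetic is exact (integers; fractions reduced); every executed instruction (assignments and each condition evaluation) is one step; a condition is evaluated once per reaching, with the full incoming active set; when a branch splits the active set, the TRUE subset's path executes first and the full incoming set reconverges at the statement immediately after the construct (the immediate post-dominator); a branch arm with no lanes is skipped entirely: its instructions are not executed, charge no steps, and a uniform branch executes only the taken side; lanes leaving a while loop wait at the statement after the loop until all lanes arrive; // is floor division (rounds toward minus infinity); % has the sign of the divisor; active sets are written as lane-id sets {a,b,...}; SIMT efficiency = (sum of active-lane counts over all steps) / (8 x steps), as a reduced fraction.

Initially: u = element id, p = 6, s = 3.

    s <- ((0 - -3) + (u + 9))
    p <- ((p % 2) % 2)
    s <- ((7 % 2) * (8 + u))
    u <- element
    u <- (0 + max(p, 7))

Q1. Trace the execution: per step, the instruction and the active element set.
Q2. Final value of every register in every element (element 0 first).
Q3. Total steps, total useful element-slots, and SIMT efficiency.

step 0: s <- ((0 - -3) + (u + 9))    {0,1,2,3,4,5,6,7}
step 1: p <- ((p % 2) % 2)           {0,1,2,3,4,5,6,7}
step 2: s <- ((7 % 2) * (8 + u))     {0,1,2,3,4,5,6,7}
step 3: u <- element                 {0,1,2,3,4,5,6,7}
step 4: u <- (0 + max(p, 7))         {0,1,2,3,4,5,6,7}

Answer: 5 steps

u: 7,7,7,7,7,7,7,7
p: 0,0,0,0,0,0,0,0
s: 8,9,10,11,12,13,14,15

steps = 5; useful = 40; efficiency = 40/40 = 1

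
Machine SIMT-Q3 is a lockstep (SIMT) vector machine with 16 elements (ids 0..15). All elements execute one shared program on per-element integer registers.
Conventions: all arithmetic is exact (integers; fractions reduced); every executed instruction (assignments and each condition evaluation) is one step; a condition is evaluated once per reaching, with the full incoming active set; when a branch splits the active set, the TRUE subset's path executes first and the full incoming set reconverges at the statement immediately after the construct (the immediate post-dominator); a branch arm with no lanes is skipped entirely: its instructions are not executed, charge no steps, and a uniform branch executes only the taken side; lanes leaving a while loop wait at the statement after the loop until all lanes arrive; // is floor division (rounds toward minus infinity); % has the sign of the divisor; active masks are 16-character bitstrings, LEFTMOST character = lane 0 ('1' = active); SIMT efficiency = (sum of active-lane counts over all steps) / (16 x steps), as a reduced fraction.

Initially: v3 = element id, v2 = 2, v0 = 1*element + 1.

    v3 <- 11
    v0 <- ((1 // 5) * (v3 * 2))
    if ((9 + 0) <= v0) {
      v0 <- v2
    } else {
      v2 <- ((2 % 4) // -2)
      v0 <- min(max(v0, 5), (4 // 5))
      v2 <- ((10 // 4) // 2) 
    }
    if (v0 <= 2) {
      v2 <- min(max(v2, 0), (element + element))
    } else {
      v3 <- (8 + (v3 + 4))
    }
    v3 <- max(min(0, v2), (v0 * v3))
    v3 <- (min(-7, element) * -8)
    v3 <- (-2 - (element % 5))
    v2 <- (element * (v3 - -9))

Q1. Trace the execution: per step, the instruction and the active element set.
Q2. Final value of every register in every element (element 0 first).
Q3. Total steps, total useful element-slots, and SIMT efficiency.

step 0: v3 <- 11                     1111111111111111
step 1: v0 <- ((1 // 5) * (v3 * 2))  1111111111111111
step 2: eval ((9 + 0) <= v0)         1111111111111111
step 3: v2 <- ((2 % 4) // -2)        1111111111111111
step 4: v0 <- min(max(v0, 5), (4 // 5)) 1111111111111111
step 5: v2 <- ((10 // 4) // 2)       1111111111111111
step 6: eval (v0 <= 2)               1111111111111111
step 7: v2 <- min(max(v2, 0), (element + element)) 1111111111111111
step 8: v3 <- max(min(0, v2), (v0 * v3)) 1111111111111111
step 9: v3 <- (min(-7, element) * -8) 1111111111111111
step 10: v3 <- (-2 - (element % 5))   1111111111111111
step 11: v2 <- (element * (v3 - -9))  1111111111111111

Answer: 12 steps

v3: -2,-3,-4,-5,-6,-2,-3,-4,-5,-6,-2,-3,-4,-5,-6,-2
v2: 0,6,10,12,12,35,36,35,32,27,70,66,60,52,42,105
v0: 0,0,0,0,0,0,0,0,0,0,0,0,0,0,0,0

steps = 12; useful = 192; efficiency = 192/192 = 1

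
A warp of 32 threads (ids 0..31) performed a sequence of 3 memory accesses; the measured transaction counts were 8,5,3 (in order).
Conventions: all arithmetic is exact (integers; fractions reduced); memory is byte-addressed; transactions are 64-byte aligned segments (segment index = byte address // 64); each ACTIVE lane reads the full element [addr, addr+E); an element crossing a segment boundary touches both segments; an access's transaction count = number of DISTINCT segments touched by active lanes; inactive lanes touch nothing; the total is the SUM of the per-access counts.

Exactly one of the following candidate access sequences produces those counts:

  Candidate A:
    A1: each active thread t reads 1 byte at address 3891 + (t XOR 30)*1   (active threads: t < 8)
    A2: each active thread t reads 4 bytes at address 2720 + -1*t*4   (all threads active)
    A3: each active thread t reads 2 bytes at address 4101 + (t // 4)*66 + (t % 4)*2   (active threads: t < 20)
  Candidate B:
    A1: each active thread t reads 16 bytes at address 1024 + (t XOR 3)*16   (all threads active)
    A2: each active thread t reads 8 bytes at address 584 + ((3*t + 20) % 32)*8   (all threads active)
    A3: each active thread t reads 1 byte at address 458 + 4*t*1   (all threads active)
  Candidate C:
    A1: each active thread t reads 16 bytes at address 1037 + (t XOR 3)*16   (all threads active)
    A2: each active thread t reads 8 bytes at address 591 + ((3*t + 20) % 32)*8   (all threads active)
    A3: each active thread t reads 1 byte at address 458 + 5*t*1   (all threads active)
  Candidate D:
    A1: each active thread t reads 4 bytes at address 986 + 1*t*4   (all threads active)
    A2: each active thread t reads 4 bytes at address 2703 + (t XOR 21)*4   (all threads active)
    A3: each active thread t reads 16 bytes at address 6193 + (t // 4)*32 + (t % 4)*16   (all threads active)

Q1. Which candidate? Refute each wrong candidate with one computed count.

A: A1 gives 1 transaction, not 8
C: A1 gives 9 transactions, not 8
D: A1 gives 3 transactions, not 8
B: all counts match (8,5,3)

Answer: B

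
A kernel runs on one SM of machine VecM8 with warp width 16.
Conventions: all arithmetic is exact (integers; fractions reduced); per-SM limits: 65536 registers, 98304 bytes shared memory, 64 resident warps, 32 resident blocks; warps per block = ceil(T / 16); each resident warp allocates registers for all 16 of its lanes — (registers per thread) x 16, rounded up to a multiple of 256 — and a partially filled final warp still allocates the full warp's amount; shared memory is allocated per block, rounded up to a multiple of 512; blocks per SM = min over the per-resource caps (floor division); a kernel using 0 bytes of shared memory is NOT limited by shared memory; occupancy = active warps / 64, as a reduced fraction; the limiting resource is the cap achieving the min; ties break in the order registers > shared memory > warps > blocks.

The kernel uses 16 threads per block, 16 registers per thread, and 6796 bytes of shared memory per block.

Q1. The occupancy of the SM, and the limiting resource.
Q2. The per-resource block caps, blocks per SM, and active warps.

Answer: occupancy 13/64, limited by shared memory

registers: 256 blocks
shared memory: 13 blocks
warps: 64 blocks
blocks: 32 blocks

Answer: 13 blocks, 13 active warps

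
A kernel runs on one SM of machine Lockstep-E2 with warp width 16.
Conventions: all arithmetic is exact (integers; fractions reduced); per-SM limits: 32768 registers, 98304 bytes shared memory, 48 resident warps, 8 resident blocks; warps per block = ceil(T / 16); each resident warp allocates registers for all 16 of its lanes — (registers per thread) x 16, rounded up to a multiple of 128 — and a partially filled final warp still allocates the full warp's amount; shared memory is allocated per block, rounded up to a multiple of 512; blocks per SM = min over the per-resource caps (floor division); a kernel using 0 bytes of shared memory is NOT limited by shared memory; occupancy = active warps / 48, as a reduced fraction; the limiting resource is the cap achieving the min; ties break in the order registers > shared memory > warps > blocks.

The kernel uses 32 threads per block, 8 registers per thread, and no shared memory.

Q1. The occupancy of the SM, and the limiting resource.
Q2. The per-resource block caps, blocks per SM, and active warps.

Answer: occupancy 1/3, limited by blocks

registers: 128 blocks
shared memory: no limit (kernel uses none)
warps: 24 blocks
blocks: 8 blocks

Answer: 8 blocks, 16 active warps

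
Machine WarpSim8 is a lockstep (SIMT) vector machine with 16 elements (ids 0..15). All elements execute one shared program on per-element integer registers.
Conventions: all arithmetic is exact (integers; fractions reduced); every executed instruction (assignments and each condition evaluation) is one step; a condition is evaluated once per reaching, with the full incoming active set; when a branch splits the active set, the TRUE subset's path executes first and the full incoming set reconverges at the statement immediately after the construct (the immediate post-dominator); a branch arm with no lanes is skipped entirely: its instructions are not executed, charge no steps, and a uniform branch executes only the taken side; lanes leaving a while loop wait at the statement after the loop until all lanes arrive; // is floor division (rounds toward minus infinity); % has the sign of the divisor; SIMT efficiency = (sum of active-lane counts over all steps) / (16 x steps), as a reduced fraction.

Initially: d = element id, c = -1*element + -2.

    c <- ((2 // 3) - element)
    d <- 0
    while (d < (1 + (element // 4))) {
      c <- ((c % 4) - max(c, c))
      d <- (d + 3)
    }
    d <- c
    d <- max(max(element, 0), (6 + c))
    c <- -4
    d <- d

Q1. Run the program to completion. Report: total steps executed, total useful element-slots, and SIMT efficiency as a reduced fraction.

Answer: 13 steps, 172 useful, 43/52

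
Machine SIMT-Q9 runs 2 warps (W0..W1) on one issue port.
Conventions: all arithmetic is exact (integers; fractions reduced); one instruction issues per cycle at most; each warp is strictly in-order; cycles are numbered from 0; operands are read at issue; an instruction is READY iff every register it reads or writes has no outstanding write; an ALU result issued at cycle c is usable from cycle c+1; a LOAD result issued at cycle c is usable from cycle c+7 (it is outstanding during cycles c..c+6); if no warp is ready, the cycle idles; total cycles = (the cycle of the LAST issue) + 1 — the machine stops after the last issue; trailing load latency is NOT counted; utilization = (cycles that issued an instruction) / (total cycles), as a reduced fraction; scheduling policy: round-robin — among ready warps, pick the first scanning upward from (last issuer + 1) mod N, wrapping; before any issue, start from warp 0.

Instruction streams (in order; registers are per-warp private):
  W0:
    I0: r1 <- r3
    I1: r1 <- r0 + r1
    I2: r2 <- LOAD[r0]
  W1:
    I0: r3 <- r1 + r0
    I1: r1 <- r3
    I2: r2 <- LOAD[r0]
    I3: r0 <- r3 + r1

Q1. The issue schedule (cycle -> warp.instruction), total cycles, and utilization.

cycle 0: W0.I0
cycle 1: W1.I0
cycle 2: W0.I1
cycle 3: W1.I1
cycle 4: W0.I2
cycle 5: W1.I2
cycle 6: W1.I3

Answer: 7 cycles, utilization 1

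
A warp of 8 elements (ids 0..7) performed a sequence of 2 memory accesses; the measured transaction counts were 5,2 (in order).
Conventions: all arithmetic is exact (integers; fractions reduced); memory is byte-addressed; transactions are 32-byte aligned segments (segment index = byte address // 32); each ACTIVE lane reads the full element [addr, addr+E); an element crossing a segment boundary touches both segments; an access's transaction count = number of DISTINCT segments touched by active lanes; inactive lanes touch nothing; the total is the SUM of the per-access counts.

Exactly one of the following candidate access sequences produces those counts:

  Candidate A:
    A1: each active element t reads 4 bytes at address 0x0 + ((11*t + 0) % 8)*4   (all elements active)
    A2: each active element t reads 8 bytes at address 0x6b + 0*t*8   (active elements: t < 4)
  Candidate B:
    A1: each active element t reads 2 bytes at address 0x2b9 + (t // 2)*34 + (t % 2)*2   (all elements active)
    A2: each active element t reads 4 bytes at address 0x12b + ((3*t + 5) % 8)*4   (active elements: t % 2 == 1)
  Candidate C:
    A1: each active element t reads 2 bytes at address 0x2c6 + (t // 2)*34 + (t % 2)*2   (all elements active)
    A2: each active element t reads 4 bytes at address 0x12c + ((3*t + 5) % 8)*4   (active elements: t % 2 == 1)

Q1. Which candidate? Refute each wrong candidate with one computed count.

A: A1 gives 1 transaction, not 5
C: A1 gives 4 transactions, not 5
B: all counts match (5,2)

Answer: B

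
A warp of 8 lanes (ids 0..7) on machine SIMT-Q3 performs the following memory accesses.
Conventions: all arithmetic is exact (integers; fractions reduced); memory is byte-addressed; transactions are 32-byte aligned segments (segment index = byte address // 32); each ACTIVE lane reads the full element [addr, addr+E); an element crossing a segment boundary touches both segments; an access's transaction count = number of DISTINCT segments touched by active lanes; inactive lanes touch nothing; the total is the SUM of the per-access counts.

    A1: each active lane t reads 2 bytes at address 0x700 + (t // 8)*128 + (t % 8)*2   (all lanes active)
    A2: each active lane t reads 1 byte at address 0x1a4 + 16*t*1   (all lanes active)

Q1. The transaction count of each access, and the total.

A1: 1 transaction
A2: 4 transactions

Answer: 1,4; total 5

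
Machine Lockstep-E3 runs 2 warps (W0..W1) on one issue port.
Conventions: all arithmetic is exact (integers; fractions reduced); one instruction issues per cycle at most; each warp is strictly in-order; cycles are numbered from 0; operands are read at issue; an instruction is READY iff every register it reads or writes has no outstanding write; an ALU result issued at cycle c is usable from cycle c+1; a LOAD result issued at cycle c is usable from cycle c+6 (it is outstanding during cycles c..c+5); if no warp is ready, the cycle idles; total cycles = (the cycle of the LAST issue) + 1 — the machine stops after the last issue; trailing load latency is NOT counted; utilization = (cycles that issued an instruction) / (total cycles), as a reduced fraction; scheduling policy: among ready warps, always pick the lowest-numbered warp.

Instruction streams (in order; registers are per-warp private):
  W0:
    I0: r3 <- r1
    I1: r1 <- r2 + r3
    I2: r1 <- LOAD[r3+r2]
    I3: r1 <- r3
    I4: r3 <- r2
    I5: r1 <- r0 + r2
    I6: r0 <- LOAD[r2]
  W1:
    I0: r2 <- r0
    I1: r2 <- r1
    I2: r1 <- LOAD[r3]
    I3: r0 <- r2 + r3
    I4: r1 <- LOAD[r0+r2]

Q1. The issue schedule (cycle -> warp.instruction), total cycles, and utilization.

cycle 0: W0.I0
cycle 1: W0.I1
cycle 2: W0.I2
cycle 3: W1.I0
cycle 4: W1.I1
cycle 5: W1.I2
cycle 6: W1.I3
cycle 7: idle
cycle 8: W0.I3
cycle 9: W0.I4
cycle 10: W0.I5
cycle 11: W0.I6
cycle 12: W1.I4

Answer: 13 cycles, utilization 12/13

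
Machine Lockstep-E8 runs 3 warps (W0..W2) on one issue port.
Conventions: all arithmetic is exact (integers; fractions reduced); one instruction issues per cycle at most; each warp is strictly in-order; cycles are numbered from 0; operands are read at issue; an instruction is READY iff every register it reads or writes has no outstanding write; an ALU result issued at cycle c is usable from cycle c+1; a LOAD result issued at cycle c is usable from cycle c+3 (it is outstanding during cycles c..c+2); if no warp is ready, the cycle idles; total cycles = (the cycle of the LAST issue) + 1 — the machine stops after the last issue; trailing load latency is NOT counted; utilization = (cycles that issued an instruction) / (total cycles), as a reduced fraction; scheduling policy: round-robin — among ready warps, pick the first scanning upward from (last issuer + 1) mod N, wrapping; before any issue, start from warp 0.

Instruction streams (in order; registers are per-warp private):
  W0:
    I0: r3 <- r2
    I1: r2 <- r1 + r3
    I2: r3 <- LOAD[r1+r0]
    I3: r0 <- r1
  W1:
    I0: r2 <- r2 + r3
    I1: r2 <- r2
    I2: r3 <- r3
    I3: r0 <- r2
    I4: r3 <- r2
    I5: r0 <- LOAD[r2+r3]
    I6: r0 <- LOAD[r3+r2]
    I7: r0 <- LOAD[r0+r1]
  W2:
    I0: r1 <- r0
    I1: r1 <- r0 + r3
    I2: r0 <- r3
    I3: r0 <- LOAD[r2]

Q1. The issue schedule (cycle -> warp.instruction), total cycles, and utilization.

cycle 0: W0.I0
cycle 1: W1.I0
cycle 2: W2.I0
cycle 3: W0.I1
cycle 4: W1.I1
cycle 5: W2.I1
cycle 6: W0.I2
cycle 7: W1.I2
cycle 8: W2.I2
cycle 9: W0.I3
cycle 10: W1.I3
cycle 11: W2.I3
cycle 12: W1.I4
cycle 13: W1.I5
cycle 14: idle
cycle 15: idle
cycle 16: W1.I6
cycle 17: idle
cycle 18: idle
cycle 19: W1.I7

Answer: 20 cycles, utilization 4/5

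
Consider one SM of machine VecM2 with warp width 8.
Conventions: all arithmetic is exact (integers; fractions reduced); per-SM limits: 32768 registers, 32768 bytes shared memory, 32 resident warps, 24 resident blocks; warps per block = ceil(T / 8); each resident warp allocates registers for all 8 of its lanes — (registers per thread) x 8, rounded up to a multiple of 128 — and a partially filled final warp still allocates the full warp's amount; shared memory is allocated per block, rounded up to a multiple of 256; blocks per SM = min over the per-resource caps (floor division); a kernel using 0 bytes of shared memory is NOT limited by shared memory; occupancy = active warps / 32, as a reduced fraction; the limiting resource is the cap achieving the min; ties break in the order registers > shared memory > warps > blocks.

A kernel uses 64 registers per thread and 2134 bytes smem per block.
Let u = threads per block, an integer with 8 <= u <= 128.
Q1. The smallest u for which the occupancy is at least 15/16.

Answer: u = 17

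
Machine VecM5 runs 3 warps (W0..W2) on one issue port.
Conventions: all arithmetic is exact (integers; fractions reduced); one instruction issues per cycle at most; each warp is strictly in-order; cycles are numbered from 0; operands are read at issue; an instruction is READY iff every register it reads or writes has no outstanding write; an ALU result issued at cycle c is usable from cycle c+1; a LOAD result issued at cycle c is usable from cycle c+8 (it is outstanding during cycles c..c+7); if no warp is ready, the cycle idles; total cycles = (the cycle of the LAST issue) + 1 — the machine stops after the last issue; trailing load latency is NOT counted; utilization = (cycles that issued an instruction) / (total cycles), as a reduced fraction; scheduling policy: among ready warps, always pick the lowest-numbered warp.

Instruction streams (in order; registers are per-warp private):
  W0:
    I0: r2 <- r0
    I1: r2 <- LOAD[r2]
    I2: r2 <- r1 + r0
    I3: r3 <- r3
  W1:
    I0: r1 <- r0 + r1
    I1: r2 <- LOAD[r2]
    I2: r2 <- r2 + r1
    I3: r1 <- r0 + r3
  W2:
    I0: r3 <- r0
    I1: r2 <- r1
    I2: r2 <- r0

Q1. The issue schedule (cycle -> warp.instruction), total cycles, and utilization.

cycle 0: W0.I0
cycle 1: W0.I1
cycle 2: W1.I0
cycle 3: W1.I1
cycle 4: W2.I0
cycle 5: W2.I1
cycle 6: W2.I2
cycle 7: idle
cycle 8: idle
cycle 9: W0.I2
cycle 10: W0.I3
cycle 11: W1.I2
cycle 12: W1.I3

Answer: 13 cycles, utilization 11/13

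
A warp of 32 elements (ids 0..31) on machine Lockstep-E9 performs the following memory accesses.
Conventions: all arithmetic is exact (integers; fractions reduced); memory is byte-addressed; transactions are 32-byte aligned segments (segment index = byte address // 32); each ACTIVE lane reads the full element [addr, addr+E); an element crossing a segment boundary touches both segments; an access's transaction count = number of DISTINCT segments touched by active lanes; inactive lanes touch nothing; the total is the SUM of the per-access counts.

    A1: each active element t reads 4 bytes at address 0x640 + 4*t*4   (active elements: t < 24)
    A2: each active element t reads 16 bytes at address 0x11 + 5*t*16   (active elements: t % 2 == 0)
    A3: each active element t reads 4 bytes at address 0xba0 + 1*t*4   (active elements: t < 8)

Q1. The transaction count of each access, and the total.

A1: 12 transactions
A2: 32 transactions
A3: 1 transaction

Answer: 12,32,1; total 45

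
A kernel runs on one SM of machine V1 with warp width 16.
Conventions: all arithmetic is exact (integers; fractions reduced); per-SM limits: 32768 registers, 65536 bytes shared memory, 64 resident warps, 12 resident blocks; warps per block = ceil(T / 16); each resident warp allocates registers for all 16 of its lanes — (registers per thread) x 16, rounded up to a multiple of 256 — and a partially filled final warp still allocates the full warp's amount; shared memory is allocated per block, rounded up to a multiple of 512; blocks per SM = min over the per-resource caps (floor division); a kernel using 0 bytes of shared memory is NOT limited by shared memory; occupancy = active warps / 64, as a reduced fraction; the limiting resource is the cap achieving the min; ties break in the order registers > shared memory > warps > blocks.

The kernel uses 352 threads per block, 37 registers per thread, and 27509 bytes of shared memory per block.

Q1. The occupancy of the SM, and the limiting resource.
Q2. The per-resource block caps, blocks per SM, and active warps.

Answer: occupancy 11/32, limited by registers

registers: 1 block
shared memory: 2 blocks
warps: 2 blocks
blocks: 12 blocks

Answer: 1 block, 22 active warps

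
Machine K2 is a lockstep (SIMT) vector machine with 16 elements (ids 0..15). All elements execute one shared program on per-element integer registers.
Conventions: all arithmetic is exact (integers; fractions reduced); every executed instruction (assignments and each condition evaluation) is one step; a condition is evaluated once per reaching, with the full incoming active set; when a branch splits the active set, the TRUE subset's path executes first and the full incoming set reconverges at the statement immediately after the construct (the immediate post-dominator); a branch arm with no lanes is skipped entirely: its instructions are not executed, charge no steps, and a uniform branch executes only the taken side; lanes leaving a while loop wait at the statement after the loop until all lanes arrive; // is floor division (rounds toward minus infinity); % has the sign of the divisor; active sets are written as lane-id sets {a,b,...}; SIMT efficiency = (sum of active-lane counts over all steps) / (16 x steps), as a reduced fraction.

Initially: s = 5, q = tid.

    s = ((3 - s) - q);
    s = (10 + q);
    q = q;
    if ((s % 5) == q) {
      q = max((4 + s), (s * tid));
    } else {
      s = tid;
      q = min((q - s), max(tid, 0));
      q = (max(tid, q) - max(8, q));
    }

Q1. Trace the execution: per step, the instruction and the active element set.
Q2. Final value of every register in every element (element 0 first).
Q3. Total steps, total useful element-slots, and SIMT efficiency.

step 0: s <- ((3 - s) - q)           {0,1,2,3,4,5,6,7,8,9,10,11,12,13,14,15}
step 1: s <- (10 + q)                {0,1,2,3,4,5,6,7,8,9,10,11,12,13,14,15}
step 2: q <- q                       {0,1,2,3,4,5,6,7,8,9,10,11,12,13,14,15}
step 3: eval ((s % 5) == q)          {0,1,2,3,4,5,6,7,8,9,10,11,12,13,14,15}
step 4: q <- max((4 + s), (s * tid)) {0,1,2,3,4}
step 5: s <- tid                     {5,6,7,8,9,10,11,12,13,14,15}
step 6: q <- min((q - s), max(tid, 0)) {5,6,7,8,9,10,11,12,13,14,15}
step 7: q <- (max(tid, q) - max(8, q)) {5,6,7,8,9,10,11,12,13,14,15}

Answer: 8 steps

s: 10,11,12,13,14,5,6,7,8,9,10,11,12,13,14,15
q: 14,15,24,39,56,-3,-2,-1,0,1,2,3,4,5,6,7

steps = 8; useful = 102; efficiency = 102/128 = 51/64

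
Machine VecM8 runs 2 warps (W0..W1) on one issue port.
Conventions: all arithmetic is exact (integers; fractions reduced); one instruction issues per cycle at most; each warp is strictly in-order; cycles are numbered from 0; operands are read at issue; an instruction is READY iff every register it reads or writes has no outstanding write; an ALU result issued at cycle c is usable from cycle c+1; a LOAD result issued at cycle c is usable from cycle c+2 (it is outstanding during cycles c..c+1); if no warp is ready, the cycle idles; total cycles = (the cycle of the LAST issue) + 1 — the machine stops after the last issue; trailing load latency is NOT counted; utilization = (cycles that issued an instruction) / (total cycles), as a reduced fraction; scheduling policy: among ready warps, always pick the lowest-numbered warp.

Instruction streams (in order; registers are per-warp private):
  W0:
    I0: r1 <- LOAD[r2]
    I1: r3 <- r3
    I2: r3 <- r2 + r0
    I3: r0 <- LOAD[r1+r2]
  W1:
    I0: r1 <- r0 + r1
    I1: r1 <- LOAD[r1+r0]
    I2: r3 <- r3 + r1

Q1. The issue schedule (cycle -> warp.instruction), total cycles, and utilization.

cycle 0: W0.I0
cycle 1: W0.I1
cycle 2: W0.I2
cycle 3: W0.I3
cycle 4: W1.I0
cycle 5: W1.I1
cycle 6: idle
cycle 7: W1.I2

Answer: 8 cycles, utilization 7/8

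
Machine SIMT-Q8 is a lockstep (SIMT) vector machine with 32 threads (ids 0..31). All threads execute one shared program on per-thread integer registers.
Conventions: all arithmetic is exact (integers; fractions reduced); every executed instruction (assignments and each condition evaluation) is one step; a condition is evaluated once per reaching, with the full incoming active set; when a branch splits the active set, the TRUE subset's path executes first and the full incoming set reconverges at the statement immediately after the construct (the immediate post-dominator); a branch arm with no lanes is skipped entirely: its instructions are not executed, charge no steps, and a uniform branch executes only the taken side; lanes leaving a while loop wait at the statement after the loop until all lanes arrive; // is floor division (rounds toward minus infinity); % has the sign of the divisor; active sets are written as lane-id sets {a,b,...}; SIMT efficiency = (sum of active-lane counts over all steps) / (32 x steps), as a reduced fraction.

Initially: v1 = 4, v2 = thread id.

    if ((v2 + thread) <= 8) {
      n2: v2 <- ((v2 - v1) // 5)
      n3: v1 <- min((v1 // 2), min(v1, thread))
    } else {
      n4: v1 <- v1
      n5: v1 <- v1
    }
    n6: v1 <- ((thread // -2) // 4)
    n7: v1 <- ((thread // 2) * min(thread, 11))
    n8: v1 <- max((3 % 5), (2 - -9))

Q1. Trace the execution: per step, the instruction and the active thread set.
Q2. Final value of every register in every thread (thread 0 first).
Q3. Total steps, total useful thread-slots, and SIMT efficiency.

step 0: eval ((v2 + thread) <= 8)    {0,1,2,3,4,5,6,7,8,9,10,11,12,13,14,15,16,17,18,19,20,21,22,23,24,25,26,27,28,29,30,31}
step 1: v2 <- ((v2 - v1) // 5)       {0,1,2,3,4}
step 2: v1 <- min((v1 // 2), min(v1, thread)) {0,1,2,3,4}
step 3: v1 <- v1                     {5,6,7,8,9,10,11,12,13,14,15,16,17,18,19,20,21,22,23,24,25,26,27,28,29,30,31}
step 4: v1 <- v1                     {5,6,7,8,9,10,11,12,13,14,15,16,17,18,19,20,21,22,23,24,25,26,27,28,29,30,31}
step 5: v1 <- ((thread // -2) // 4)  {0,1,2,3,4,5,6,7,8,9,10,11,12,13,14,15,16,17,18,19,20,21,22,23,24,25,26,27,28,29,30,31}
step 6: v1 <- ((thread // 2) * min(thread, 11)) {0,1,2,3,4,5,6,7,8,9,10,11,12,13,14,15,16,17,18,19,20,21,22,23,24,25,26,27,28,29,30,31}
step 7: v1 <- max((3 % 5), (2 - -9)) {0,1,2,3,4,5,6,7,8,9,10,11,12,13,14,15,16,17,18,19,20,21,22,23,24,25,26,27,28,29,30,31}

Answer: 8 steps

v1: 11,11,11,11,11,11,11,11,11,11,11,11,11,11,11,11,11,11,11,11,11,11,11,11,11,11,11,11,11,11,11,11
v2: -1,-1,-1,-1,0,5,6,7,8,9,10,11,12,13,14,15,16,17,18,19,20,21,22,23,24,25,26,27,28,29,30,31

steps = 8; useful = 192; efficiency = 192/256 = 3/4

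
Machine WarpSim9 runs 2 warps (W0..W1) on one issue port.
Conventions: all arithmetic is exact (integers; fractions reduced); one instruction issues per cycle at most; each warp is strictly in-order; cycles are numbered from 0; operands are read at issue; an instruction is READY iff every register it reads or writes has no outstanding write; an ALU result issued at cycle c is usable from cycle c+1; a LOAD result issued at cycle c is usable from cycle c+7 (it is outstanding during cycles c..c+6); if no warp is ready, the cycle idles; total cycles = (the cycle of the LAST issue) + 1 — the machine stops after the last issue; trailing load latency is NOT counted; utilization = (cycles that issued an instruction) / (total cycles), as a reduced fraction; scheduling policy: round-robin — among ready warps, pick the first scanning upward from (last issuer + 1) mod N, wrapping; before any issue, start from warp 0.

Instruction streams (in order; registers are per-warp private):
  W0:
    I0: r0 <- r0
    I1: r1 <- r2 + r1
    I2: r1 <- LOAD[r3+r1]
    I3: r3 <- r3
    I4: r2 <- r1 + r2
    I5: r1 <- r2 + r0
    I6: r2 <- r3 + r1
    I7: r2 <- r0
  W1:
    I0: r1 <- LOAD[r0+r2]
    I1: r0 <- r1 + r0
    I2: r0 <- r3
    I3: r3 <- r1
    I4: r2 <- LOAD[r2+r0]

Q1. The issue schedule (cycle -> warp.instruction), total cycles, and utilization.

cycle 0: W0.I0
cycle 1: W1.I0
cycle 2: W0.I1
cycle 3: W0.I2
cycle 4: W0.I3
cycle 5: idle
cycle 6: idle
cycle 7: idle
cycle 8: W1.I1
cycle 9: W1.I2
cycle 10: W0.I4
cycle 11: W1.I3
cycle 12: W0.I5
cycle 13: W1.I4
cycle 14: W0.I6
cycle 15: W0.I7

Answer: 16 cycles, utilization 13/16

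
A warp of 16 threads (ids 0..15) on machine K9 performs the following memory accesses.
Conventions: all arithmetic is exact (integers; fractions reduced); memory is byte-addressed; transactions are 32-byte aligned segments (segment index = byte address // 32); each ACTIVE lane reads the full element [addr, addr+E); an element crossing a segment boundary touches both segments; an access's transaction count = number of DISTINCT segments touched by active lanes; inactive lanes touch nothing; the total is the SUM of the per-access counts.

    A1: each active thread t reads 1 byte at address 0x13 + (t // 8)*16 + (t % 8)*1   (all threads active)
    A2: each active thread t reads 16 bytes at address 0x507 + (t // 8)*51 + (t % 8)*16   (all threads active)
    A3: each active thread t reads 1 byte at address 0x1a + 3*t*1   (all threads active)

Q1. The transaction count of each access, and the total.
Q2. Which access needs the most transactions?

A1: 2 transactions
A2: 6 transactions
A3: 3 transactions

Answer: 2,6,3; total 11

Answer: A2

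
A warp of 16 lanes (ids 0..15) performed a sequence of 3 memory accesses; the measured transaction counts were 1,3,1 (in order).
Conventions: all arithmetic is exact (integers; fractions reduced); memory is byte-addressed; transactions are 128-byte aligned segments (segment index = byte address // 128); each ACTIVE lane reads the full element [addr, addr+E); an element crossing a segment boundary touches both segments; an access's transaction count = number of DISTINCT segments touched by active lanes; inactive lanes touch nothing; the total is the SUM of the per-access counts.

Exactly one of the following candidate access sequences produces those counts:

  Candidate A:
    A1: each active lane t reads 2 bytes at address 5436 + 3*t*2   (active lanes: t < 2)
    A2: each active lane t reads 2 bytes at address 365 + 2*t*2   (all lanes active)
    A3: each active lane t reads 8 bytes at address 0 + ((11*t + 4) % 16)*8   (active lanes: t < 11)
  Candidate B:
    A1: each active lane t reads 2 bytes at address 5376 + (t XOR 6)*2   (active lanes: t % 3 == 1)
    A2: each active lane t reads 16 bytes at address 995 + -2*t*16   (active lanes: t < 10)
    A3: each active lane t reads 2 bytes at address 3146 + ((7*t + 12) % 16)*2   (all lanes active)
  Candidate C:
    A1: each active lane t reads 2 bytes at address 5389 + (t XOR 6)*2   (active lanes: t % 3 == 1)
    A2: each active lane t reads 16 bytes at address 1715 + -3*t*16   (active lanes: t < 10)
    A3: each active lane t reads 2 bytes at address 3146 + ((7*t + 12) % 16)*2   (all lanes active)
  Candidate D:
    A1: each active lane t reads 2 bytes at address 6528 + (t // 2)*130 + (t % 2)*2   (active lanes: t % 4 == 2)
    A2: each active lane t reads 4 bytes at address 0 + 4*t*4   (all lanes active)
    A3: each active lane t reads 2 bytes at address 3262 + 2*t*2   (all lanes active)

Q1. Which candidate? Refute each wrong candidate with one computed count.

A: A2 gives 2 transactions, not 3
C: A2 gives 4 transactions, not 3
D: A1 gives 4 transactions, not 1
B: all counts match (1,3,1)

Answer: B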